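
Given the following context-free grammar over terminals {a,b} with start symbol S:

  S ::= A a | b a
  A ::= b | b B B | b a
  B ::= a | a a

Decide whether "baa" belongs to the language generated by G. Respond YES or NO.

Convert to CNF:
  S -> A T1 | T0 T1
  A -> T0 T1 | T0 X2 | b
  B -> T1 T1 | a
  T0 -> b
  T1 -> a
  X2 -> B B

CYK fill:
  T[0,0] 'b' = {A,T0}  orig:{A}
  T[1,1] 'a' = {B,T1}  orig:{B}
  T[2,2] 'a' = {B,T1}  orig:{B}
  T[0,1] 'ba' = {A,S}
  T[1,2] 'aa' = {B,X2}  orig:{B}
  T[0,2] 'baa' = {A,S}

S ∈ T[0,2] ⇒ YES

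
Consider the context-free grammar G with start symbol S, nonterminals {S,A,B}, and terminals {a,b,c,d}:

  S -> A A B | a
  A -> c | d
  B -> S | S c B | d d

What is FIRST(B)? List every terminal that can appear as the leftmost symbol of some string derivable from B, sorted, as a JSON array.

FIRST iteration:
iter 1:
  A via A→c: +{c}
  A via A→d: +{d}
  B via B→d d: +{d}
  S via S→A A B: +{c,d}
  S via S→a: +{a}
  FIRST(S)={a,c,d}  FIRST(A)={c,d}  FIRST(B)={d}
iter 2:
  B via B→S: +{a,c}
  FIRST(S)={a,c,d}  FIRST(A)={c,d}  FIRST(B)={a,c,d}
iter 3: (no change)
  FIRST(S)={a,c,d}  FIRST(A)={c,d}  FIRST(B)={a,c,d}

FIRST(B) = ["a", "c", "d"]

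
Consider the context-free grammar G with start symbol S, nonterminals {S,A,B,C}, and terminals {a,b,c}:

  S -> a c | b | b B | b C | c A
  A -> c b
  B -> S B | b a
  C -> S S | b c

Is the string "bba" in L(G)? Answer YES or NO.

Convert to CNF:
  S -> T0 A | T1 B | T1 C | T2 T0 | b
  A -> T0 T1
  B -> S B | T1 T2
  C -> S S | T1 T0
  T0 -> c
  T1 -> b
  T2 -> a

Fill CYK table bottom-up:
  [0..0]={S,T1}  "b"  orig:{S}
  [1..1]={S,T1}  "b"  orig:{S}
  [2..2]={T2}  "a"  orig:{}
  [0..1]={C}  "bb"
  [1..2]={B}  "ba"
  [0..2]={B,S}  "bba"

S ∈ T[0,2] ⇒ YES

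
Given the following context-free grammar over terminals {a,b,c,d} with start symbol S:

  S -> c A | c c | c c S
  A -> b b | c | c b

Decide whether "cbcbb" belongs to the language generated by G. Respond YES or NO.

CNF form of G:
  S -> T1 A | T1 T1 | T1 X2
  A -> T0 T0 | T1 T0 | c
  T0 -> b
  T1 -> c
  X2 -> T1 S

CYK fill:
  [0..0]={A,T1}  "c"  orig:{A}
  [1..1]={T0}  "b"  orig:{}
  [2..2]={A,T1}  "c"  orig:{A}
  [3..3]={T0}  "b"  orig:{}
  [4..4]={T0}  "b"  orig:{}
  [0..1]={A}  "cb"
  [1..2]=∅  "bc"
  [2..3]={A}  "cb"
  [3..4]={A}  "bb"
  [0..2]=∅  "cbc"
  [1..3]=∅  "bcb"
  [2..4]={S}  "cbb"
  [0..3]=∅  "cbcb"
  [1..4]=∅  "bcbb"
  [0..4]=∅  "cbcbb"

S ∉ T[0,4] ⇒ NO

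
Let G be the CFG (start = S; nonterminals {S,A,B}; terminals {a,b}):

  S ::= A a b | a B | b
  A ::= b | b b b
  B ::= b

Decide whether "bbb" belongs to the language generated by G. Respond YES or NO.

Convert to CNF:
  S -> A X3 | T1 B | b
  A -> T0 X2 | b
  B -> b
  T0 -> b
  T1 -> a
  X2 -> T0 T0
  X3 -> T1 T0

CYK table (by increasing span):
  [0..0]={A,B,S,T0}  "b"  orig:{A,B,S}
  [1..1]={A,B,S,T0}  "b"  orig:{A,B,S}
  [2..2]={A,B,S,T0}  "b"  orig:{A,B,S}
  [0..1]={X2}  "bb"  orig:{}
  [1..2]={X2}  "bb"  orig:{}
  [0..2]={A}  "bbb"

S ∉ T[0,2] ⇒ NO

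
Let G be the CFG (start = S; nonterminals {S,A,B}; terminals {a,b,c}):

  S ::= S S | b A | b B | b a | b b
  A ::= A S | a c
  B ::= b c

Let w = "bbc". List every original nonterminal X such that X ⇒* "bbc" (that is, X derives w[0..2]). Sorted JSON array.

CNF form of G:
  S -> S S | T2 A | T2 B | T2 T0 | T2 T2
  A -> A S | T0 T1
  B -> T2 T1
  T0 -> a
  T1 -> c
  T2 -> b

CYK table (by increasing span), restricted to cells inside w[0..2]:
  [0..0]={T2}  "b"  orig:{}
  [1..1]={T2}  "b"  orig:{}
  [2..2]={T1}  "c"  orig:{}
  [0..1]={S}  "bb"
  [1..2]={B}  "bc"
  [0..2]={S}  "bbc"

Original NTs in T[0,2] deriving "bbc": ["S"]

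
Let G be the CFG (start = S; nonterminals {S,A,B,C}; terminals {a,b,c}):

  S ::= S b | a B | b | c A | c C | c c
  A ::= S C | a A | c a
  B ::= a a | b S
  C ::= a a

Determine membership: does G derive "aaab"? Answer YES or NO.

CNF form of G:
  S -> S T2 | T0 B | T1 A | T1 C | T1 T1 | b
  A -> S C | T0 A | T1 T0
  B -> T0 T0 | T2 S
  C -> T0 T0
  T0 -> a
  T1 -> c
  T2 -> b

CYK table (by increasing span):
  T[0,0] 'a' = {T0}  orig:{}
  T[1,1] 'a' = {T0}  orig:{}
  T[2,2] 'a' = {T0}  orig:{}
  T[3,3] 'b' = {S,T2}  orig:{S}
  T[0,1] 'aa' = {B,C}
  T[1,2] 'aa' = {B,C}
  T[2,3] 'ab' = ∅
  T[0,2] 'aaa' = {S}
  T[1,3] 'aab' = ∅
  T[0,3] 'aaab' = {S}

S ∈ T[0,3] ⇒ YES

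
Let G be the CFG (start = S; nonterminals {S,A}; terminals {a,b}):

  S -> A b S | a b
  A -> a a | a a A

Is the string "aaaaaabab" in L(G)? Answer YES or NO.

CNF form of G:
  S -> A X3 | T0 T1
  A -> T0 T0 | T0 X2
  T0 -> a
  T1 -> b
  X2 -> T0 A
  X3 -> T1 S

CYK fill:
  T[0,0] 'a' = {T0}  orig:{}
  T[1,1] 'a' = {T0}  orig:{}
  T[2,2] 'a' = {T0}  orig:{}
  T[3,3] 'a' = {T0}  orig:{}
  T[4,4] 'a' = {T0}  orig:{}
  T[5,5] 'a' = {T0}  orig:{}
  T[6,6] 'b' = {T1}  orig:{}
  T[7,7] 'a' = {T0}  orig:{}
  T[8,8] 'b' = {T1}  orig:{}
  T[0,1] 'aa' = {A}
  T[1,2] 'aa' = {A}
  T[2,3] 'aa' = {A}
  T[3,4] 'aa' = {A}
  T[4,5] 'aa' = {A}
  T[5,6] 'ab' = {S}
  T[6,7] 'ba' = ∅
  T[7,8] 'ab' = {S}
  T[0,2] 'aaa' = {X2}  orig:{}
  T[1,3] 'aaa' = {X2}  orig:{}
  T[2,4] 'aaa' = {X2}  orig:{}
  T[3,5] 'aaa' = {X2}  orig:{}
  T[4,6] 'aab' = ∅
  T[5,7] 'aba' = ∅
  T[6,8] 'bab' = {X3}  orig:{}
  T[0,3] 'aaaa' = {A}
  T[1,4] 'aaaa' = {A}
  T[2,5] 'aaaa' = {A}
  T[3,6] 'aaab' = ∅
  T[4,7] 'aaba' = ∅
  T[5,8] 'abab' = ∅
  T[0,4] 'aaaaa' = {X2}  orig:{}
  T[1,5] 'aaaaa' = {X2}  orig:{}
  T[2,6] 'aaaab' = ∅
  T[3,7] 'aaaba' = ∅
  T[4,8] 'aabab' = {S}
  T[0,5] 'aaaaaa' = {A}
  T[1,6] 'aaaaab' = ∅
  T[2,7] 'aaaaba' = ∅
  T[3,8] 'aaabab' = ∅
  T[0,6] 'aaaaaab' = ∅
  T[1,7] 'aaaaaba' = ∅
  T[2,8] 'aaaabab' = {S}
  T[0,7] 'aaaaaaba' = ∅
  T[1,8] 'aaaaabab' = ∅
  T[0,8] 'aaaaaabab' = {S}

S ∈ T[0,8] ⇒ YES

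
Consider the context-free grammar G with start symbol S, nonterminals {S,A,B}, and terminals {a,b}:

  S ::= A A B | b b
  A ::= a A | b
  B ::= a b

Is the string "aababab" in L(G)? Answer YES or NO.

Convert to CNF:
  S -> A X2 | T1 T1
  A -> T0 A | b
  B -> T0 T1
  T0 -> a
  T1 -> b
  X2 -> A B

CYK table (by increasing span):
  cell(0,0) a: {T0}  orig:{}
  cell(1,1) a: {T0}  orig:{}
  cell(2,2) b: {A,T1}  orig:{A}
  cell(3,3) a: {T0}  orig:{}
  cell(4,4) b: {A,T1}  orig:{A}
  cell(5,5) a: {T0}  orig:{}
  cell(6,6) b: {A,T1}  orig:{A}
  cell(0,1) aa: ∅
  cell(1,2) ab: {A,B}
  cell(2,3) ba: ∅
  cell(3,4) ab: {A,B}
  cell(4,5) ba: ∅
  cell(5,6) ab: {A,B}
  cell(0,2) aab: {A}
  cell(1,3) aba: ∅
  cell(2,4) bab: {X2}  orig:{}
  cell(3,5) aba: ∅
  cell(4,6) bab: {X2}  orig:{}
  cell(0,3) aaba: ∅
  cell(1,4) abab: {X2}  orig:{}
  cell(2,5) baba: ∅
  cell(3,6) abab: {X2}  orig:{}
  cell(0,4) aabab: {X2}  orig:{}
  cell(1,5) ababa: ∅
  cell(2,6) babab: {S}
  cell(0,5) aababa: ∅
  cell(1,6) ababab: {S}
  cell(0,6) aababab: {S}

S ∈ T[0,6] ⇒ YES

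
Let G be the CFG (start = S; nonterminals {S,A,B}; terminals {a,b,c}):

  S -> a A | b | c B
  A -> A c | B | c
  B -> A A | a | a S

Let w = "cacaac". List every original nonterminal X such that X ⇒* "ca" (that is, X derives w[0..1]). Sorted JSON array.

CNF form of G:
  S -> T0 B | T1 A | b
  A -> A A | A T0 | T1 S | a | c
  B -> A A | T1 S | a
  T0 -> c
  T1 -> a

Fill CYK table bottom-up (cells [i..j] with 0 ≤ i ≤ j ≤ 1 only):
  [0..0]={A,T0}  "c"  orig:{A}
  [1..1]={A,B,T1}  "a"  orig:{A,B}
  [0..1]={A,B,S}  "ca"

Original NTs in T[0,1] deriving "ca": ["A", "B", "S"]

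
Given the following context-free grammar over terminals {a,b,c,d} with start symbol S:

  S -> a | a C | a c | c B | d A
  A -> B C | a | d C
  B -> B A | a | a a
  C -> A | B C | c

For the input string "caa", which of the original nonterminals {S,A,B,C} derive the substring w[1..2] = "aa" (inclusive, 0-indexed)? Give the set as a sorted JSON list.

CNF form of G:
  S -> T0 A | T1 C | T1 T2 | T2 B | a
  A -> B C | T0 C | a
  B -> B A | T1 T1 | a
  C -> B C | T0 C | a | c
  T0 -> d
  T1 -> a
  T2 -> c

CYK fill — only the sub-triangle for w[1..2]:
  [1..1]={A,B,C,S,T1}  "a"  orig:{A,B,C,S}
  [2..2]={A,B,C,S,T1}  "a"  orig:{A,B,C,S}
  [1..2]={A,B,C,S}  "aa"

Original NTs in T[1,2] deriving "aa": ["A", "B", "C", "S"]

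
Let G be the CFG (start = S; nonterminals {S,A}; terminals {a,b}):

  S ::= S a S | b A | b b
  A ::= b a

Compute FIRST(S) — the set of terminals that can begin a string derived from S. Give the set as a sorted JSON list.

Compute FIRST by fixpoint:
pass 1:
  A via A→b a: +{b}
  S via S→b A: +{b}
  FIRST[S]={b}  FIRST[A]={b}
pass 2: — fixpoint
  FIRST[S]={b}  FIRST[A]={b}

FIRST(S) = ["b"]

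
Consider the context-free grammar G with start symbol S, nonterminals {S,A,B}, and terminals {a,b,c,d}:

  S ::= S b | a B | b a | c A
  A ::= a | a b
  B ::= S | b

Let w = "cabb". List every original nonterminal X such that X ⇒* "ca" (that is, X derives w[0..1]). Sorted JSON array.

Convert to CNF:
  S -> S T1 | T0 B | T1 T0 | T2 A
  A -> T0 T1 | a
  B -> S T1 | T0 B | T1 T0 | T2 A | b
  T0 -> a
  T1 -> b
  T2 -> c

Fill CYK table bottom-up, restricted to cells inside w[0..1]:
  [0..0]={T2}  "c"  orig:{}
  [1..1]={A,T0}  "a"  orig:{A}
  [0..1]={B,S}  "ca"

Original NTs in T[0,1] deriving "ca": ["B", "S"]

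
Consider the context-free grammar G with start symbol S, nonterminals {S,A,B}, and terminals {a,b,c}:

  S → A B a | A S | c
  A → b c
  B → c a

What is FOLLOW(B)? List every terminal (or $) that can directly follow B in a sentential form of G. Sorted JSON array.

Compute FIRST by fixpoint:
pass 1:
  A via A→b c: +{b}
  B via B→c a: +{c}
  S via S→A B a: +{b}
  S via S→c: +{c}
  S: {b,c}  A: {b}  B: {c}
pass 2: (stable)
  S: {b,c}  A: {b}  B: {c}

FOLLOW iteration:
seed FOLLOW(S) with $
[1]
  S→A B a: FOLLOW(A) ⊇ FIRST(B) = {c}; new: +{c}
  S→A B a: FOLLOW(B) ⊇ FIRST(a) = {a}; new: +{a}
  S→A S: FOLLOW(A) ⊇ FIRST(S) = {b,c}; new: +{b}
  FOLLOW(S)={$}  FOLLOW(A)={b,c}  FOLLOW(B)={a}
[2] — fixpoint
  FOLLOW(S)={$}  FOLLOW(A)={b,c}  FOLLOW(B)={a}

FOLLOW(B) = ["a"]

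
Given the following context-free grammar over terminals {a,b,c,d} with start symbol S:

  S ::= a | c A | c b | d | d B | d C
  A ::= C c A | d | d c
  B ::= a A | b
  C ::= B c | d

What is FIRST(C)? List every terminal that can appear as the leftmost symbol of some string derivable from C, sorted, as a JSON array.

Compute FIRST by fixpoint:
[1]
  A via A→d: +{d}
  B via B→a A: +{a}
  B via B→b: +{b}
  C via C→B c: +{a,b}
  C via C→d: +{d}
  S via S→a: +{a}
  S via S→c A: +{c}
  S via S→d: +{d}
  S: {a,c,d}  A: {d}  B: {a,b}  C: {a,b,d}
[2]
  A via A→C c A: +{a,b}
  S: {a,c,d}  A: {a,b,d}  B: {a,b}  C: {a,b,d}
[3] (stable)
  S: {a,c,d}  A: {a,b,d}  B: {a,b}  C: {a,b,d}

FIRST(C) = ["a", "b", "d"]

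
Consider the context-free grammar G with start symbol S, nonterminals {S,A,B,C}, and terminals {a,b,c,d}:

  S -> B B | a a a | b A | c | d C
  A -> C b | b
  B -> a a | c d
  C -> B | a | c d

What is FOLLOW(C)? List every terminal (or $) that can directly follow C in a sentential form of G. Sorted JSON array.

Compute FIRST by fixpoint:
iter 1:
  A via A→b: +{b}
  B via B→a a: +{a}
  B via B→c d: +{c}
  C via C→B: +{a,c}
  S via S→B B: +{a,c}
  S via S→b A: +{b}
  S via S→d C: +{d}
  FIRST(S)={a,b,c,d}  FIRST(A)={b}  FIRST(B)={a,c}  FIRST(C)={a,c}
iter 2:
  A via A→C b: +{a,c}
  FIRST(S)={a,b,c,d}  FIRST(A)={a,b,c}  FIRST(B)={a,c}  FIRST(C)={a,c}
iter 3: done
  FIRST(S)={a,b,c,d}  FIRST(A)={a,b,c}  FIRST(B)={a,c}  FIRST(C)={a,c}

FOLLOW iteration:
FOLLOW(S) := {$}
[1]
  A→C b: FOLLOW(C) ⊇ FIRST(b) = {b}; new: +{b}
  C→B: FOLLOW(B) ⊇ FOLLOW(C) ⊇ {b}; new: +{b}
  S→B B: FOLLOW(B) ⊇ FIRST(B) = {a,c}; new: +{a,c}
  S→B B: FOLLOW(B) ⊇ FOLLOW(S) ⊇ {$}; new: +{$}
  S→b A: FOLLOW(A) ⊇ FOLLOW(S) ⊇ {$}; new: +{$}
  S→d C: FOLLOW(C) ⊇ FOLLOW(S) ⊇ {$}; new: +{$}
  FOLLOW(S)={$}  FOLLOW(A)={$}  FOLLOW(B)={$,a,b,c}  FOLLOW(C)={$,b}
[2] (no change)
  FOLLOW(S)={$}  FOLLOW(A)={$}  FOLLOW(B)={$,a,b,c}  FOLLOW(C)={$,b}

FOLLOW(C) = ["$", "b"]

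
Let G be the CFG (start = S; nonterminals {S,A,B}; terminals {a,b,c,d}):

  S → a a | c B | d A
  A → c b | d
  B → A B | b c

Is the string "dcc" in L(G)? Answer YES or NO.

CNF form of G:
  S -> T0 B | T2 T2 | T3 A
  A -> T0 T1 | d
  B -> A B | T1 T0
  T0 -> c
  T1 -> b
  T2 -> a
  T3 -> d

CYK table (by increasing span):
  cell(0,0) d: {A,T3}  orig:{A}
  cell(1,1) c: {T0}  orig:{}
  cell(2,2) c: {T0}  orig:{}
  cell(0,1) dc: ∅
  cell(1,2) cc: ∅
  cell(0,2) dcc: ∅

S ∉ T[0,2] ⇒ NO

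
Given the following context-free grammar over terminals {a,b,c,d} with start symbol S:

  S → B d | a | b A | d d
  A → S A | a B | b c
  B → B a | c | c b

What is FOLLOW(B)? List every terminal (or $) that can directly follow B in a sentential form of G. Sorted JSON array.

Compute FIRST by fixpoint:
[1]
  A via A→a B: +{a}
  A via A→b c: +{b}
  B via B→c: +{c}
  S via S→B d: +{c}
  S via S→a: +{a}
  S via S→b A: +{b}
  S via S→d d: +{d}
  FIRST[S]={a,b,c,d}  FIRST[A]={a,b}  FIRST[B]={c}
[2]
  A via A→S A: +{c,d}
  FIRST[S]={a,b,c,d}  FIRST[A]={a,b,c,d}  FIRST[B]={c}
[3] done
  FIRST[S]={a,b,c,d}  FIRST[A]={a,b,c,d}  FIRST[B]={c}

Compute FOLLOW by fixpoint:
initialize: $ ∈ FOLLOW(S)
round 1:
  A→S A: FOLLOW(S) ⊇ FIRST(A) = {a,b,c,d}; new: +{a,b,c,d}
  B→B a: FOLLOW(B) ⊇ FIRST(a) = {a}; new: +{a}
  S→B d: FOLLOW(B) ⊇ FIRST(d) = {d}; new: +{d}
  S→b A: FOLLOW(A) ⊇ FOLLOW(S) ⊇ {$,a,b,c,d}; new: +{$,a,b,c,d}
  S: {$,a,b,c,d}  A: {$,a,b,c,d}  B: {a,d}
round 2:
  A→a B: FOLLOW(B) ⊇ FOLLOW(A) ⊇ {$,a,b,c,d}; new: +{$,b,c}
  S: {$,a,b,c,d}  A: {$,a,b,c,d}  B: {$,a,b,c,d}
round 3: — fixpoint
  S: {$,a,b,c,d}  A: {$,a,b,c,d}  B: {$,a,b,c,d}

FOLLOW(B) = ["$", "a", "b", "c", "d"]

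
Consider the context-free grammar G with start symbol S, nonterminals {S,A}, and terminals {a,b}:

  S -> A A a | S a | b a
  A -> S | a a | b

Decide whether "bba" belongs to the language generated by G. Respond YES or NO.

Convert to CNF:
  S -> A X3 | S T0 | T1 T0
  A -> A X2 | S T0 | T0 T0 | T1 T0 | b
  T0 -> a
  T1 -> b
  X2 -> A T0
  X3 -> A T0

CYK fill:
  cell(0,0) b: {A,T1}  orig:{A}
  cell(1,1) b: {A,T1}  orig:{A}
  cell(2,2) a: {T0}  orig:{}
  cell(0,1) bb: ∅
  cell(1,2) ba: {A,S,X2,X3}  orig:{A,S}
  cell(0,2) bba: {A,S}

S ∈ T[0,2] ⇒ YES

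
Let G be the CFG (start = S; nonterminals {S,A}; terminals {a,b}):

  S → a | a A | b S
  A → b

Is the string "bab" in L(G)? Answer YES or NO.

Convert to CNF:
  S -> T0 A | T1 S | a
  A -> b
  T0 -> a
  T1 -> b

Fill CYK table bottom-up:
  T[0,0] 'b' = {A,T1}  orig:{A}
  T[1,1] 'a' = {S,T0}  orig:{S}
  T[2,2] 'b' = {A,T1}  orig:{A}
  T[0,1] 'ba' = {S}
  T[1,2] 'ab' = {S}
  T[0,2] 'bab' = {S}

S ∈ T[0,2] ⇒ YES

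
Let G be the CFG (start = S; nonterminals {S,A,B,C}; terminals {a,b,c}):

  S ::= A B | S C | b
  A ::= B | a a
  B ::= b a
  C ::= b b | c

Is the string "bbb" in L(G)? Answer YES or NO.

Convert to CNF:
  S -> A B | S C | b
  A -> T0 T0 | T1 T0
  B -> T1 T0
  C -> T1 T1 | c
  T0 -> a
  T1 -> b

CYK table (by increasing span):
  [0..0]={S,T1}  "b"  orig:{S}
  [1..1]={S,T1}  "b"  orig:{S}
  [2..2]={S,T1}  "b"  orig:{S}
  [0..1]={C}  "bb"
  [1..2]={C}  "bb"
  [0..2]={S}  "bbb"

S ∈ T[0,2] ⇒ YES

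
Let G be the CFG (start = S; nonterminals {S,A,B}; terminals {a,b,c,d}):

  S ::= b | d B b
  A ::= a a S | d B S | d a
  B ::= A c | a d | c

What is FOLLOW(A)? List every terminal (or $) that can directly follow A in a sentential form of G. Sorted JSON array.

FIRST sets, iterate to fixpoint:
round 1:
  A via A→a a S: +{a}
  A via A→d B S: +{d}
  B via B→A c: +{a,d}
  B via B→c: +{c}
  S via S→b: +{b}
  S via S→d B b: +{d}
  FIRST(S)={b,d}  FIRST(A)={a,d}  FIRST(B)={a,c,d}
round 2: done
  FIRST(S)={b,d}  FIRST(A)={a,d}  FIRST(B)={a,c,d}

FOLLOW sets:
initialize: $ ∈ FOLLOW(S)
iter 1:
  A→d B S: FOLLOW(B) ⊇ FIRST(S) = {b,d}; new: +{b,d}
  B→A c: FOLLOW(A) ⊇ FIRST(c) = {c}; new: +{c}
  FOLLOW[S]={$}  FOLLOW[A]={c}  FOLLOW[B]={b,d}
iter 2:
  A→a a S: FOLLOW(S) ⊇ FOLLOW(A) ⊇ {c}; new: +{c}
  FOLLOW[S]={$,c}  FOLLOW[A]={c}  FOLLOW[B]={b,d}
iter 3: (no change)
  FOLLOW[S]={$,c}  FOLLOW[A]={c}  FOLLOW[B]={b,d}

FOLLOW(A) = ["c"]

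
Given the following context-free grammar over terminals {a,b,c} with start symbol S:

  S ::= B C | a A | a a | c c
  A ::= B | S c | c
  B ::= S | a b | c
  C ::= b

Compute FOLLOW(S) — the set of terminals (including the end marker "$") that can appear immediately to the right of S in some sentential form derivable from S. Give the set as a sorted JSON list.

FIRST iteration:
round 1:
  A via A→c: +{c}
  B via B→a b: +{a}
  B via B→c: +{c}
  C via C→b: +{b}
  S via S→B C: +{a,c}
  FIRST(S)={a,c}  FIRST(A)={c}  FIRST(B)={a,c}  FIRST(C)={b}
round 2:
  A via A→B: +{a}
  FIRST(S)={a,c}  FIRST(A)={a,c}  FIRST(B)={a,c}  FIRST(C)={b}
round 3: (stable)
  FIRST(S)={a,c}  FIRST(A)={a,c}  FIRST(B)={a,c}  FIRST(C)={b}

Compute FOLLOW by fixpoint:
initialize: $ ∈ FOLLOW(S)
iter 1:
  A→S c: FOLLOW(S) ⊇ FIRST(c) = {c}; new: +{c}
  S→B C: FOLLOW(B) ⊇ FIRST(C) = {b}; new: +{b}
  S→B C: FOLLOW(C) ⊇ FOLLOW(S) ⊇ {$,c}; new: +{$,c}
  S→a A: FOLLOW(A) ⊇ FOLLOW(S) ⊇ {$,c}; new: +{$,c}
  FOLLOW[S]={$,c}  FOLLOW[A]={$,c}  FOLLOW[B]={b}  FOLLOW[C]={$,c}
iter 2:
  A→B: FOLLOW(B) ⊇ FOLLOW(A) ⊇ {$,c}; new: +{$,c}
  B→S: FOLLOW(S) ⊇ FOLLOW(B) ⊇ {$,b,c}; new: +{b}
  S→B C: FOLLOW(C) ⊇ FOLLOW(S) ⊇ {$,b,c}; new: +{b}
  S→a A: FOLLOW(A) ⊇ FOLLOW(S) ⊇ {$,b,c}; new: +{b}
  FOLLOW[S]={$,b,c}  FOLLOW[A]={$,b,c}  FOLLOW[B]={$,b,c}  FOLLOW[C]={$,b,c}
iter 3: — fixpoint
  FOLLOW[S]={$,b,c}  FOLLOW[A]={$,b,c}  FOLLOW[B]={$,b,c}  FOLLOW[C]={$,b,c}

FOLLOW(S) = ["$", "b", "c"]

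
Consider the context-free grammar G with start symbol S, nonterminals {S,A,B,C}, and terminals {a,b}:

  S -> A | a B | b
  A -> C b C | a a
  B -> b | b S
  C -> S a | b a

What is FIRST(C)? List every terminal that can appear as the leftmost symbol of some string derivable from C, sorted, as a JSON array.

Compute FIRST by fixpoint:
pass 1:
  A via A→a a: +{a}
  B via B→b: +{b}
  C via C→b a: +{b}
  S via S→A: +{a}
  S via S→b: +{b}
  FIRST(S)={a,b}  FIRST(A)={a}  FIRST(B)={b}  FIRST(C)={b}
pass 2:
  A via A→C b C: +{b}
  C via C→S a: +{a}
  FIRST(S)={a,b}  FIRST(A)={a,b}  FIRST(B)={b}  FIRST(C)={a,b}
pass 3: done
  FIRST(S)={a,b}  FIRST(A)={a,b}  FIRST(B)={b}  FIRST(C)={a,b}

FIRST(C) = ["a", "b"]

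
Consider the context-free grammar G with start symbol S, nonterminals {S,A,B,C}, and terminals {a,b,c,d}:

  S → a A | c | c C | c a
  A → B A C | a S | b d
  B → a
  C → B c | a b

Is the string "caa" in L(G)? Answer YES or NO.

CNF form of G:
  S -> T0 A | T3 C | T3 T0 | c
  A -> B X4 | T0 S | T1 T2
  B -> a
  C -> B T3 | T0 T1
  T0 -> a
  T1 -> b
  T2 -> d
  T3 -> c
  X4 -> A C

CYK fill:
  T[0,0] 'c' = {S,T3}  orig:{S}
  T[1,1] 'a' = {B,T0}  orig:{B}
  T[2,2] 'a' = {B,T0}  orig:{B}
  T[0,1] 'ca' = {S}
  T[1,2] 'aa' = ∅
  T[0,2] 'caa' = ∅

S ∉ T[0,2] ⇒ NO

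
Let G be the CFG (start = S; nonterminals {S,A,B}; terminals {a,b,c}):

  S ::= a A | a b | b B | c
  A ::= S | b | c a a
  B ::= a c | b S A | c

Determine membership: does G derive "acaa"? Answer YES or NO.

Convert to CNF:
  S -> T0 A | T0 T1 | T1 B | c
  A -> T0 A | T0 T1 | T1 B | T2 X3 | b | c
  B -> T0 T2 | T1 X4 | c
  T0 -> a
  T1 -> b
  T2 -> c
  X3 -> T0 T0
  X4 -> S A

Fill CYK table bottom-up:
  cell(0,0) a: {T0}  orig:{}
  cell(1,1) c: {A,B,S,T2}  orig:{A,B,S}
  cell(2,2) a: {T0}  orig:{}
  cell(3,3) a: {T0}  orig:{}
  cell(0,1) ac: {A,B,S}
  cell(1,2) ca: ∅
  cell(2,3) aa: {X3}  orig:{}
  cell(0,2) aca: ∅
  cell(1,3) caa: {A}
  cell(0,3) acaa: {A,S}

S ∈ T[0,3] ⇒ YES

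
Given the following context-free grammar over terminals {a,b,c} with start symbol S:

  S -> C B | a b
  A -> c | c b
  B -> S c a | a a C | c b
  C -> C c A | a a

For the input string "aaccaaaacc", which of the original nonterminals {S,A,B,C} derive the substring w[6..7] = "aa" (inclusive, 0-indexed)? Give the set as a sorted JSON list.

CNF form of G:
  S -> C B | T2 T1
  A -> T0 T1 | c
  B -> S X3 | T0 T1 | T2 X4
  C -> C X5 | T2 T2
  T0 -> c
  T1 -> b
  T2 -> a
  X3 -> T0 T2
  X4 -> T2 C
  X5 -> T0 A

CYK fill, restricted to cells inside w[6..7]:
  cell(6,6) a: {T2}  orig:{}
  cell(7,7) a: {T2}  orig:{}
  cell(6,7) aa: {C}

Original NTs in T[6,7] deriving "aa": ["C"]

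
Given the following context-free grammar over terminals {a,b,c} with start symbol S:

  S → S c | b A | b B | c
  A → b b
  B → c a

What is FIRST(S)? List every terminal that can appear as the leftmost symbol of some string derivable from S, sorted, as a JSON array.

FIRST sets, iterate to fixpoint:
iter 1:
  A via A→b b: +{b}
  B via B→c a: +{c}
  S via S→b A: +{b}
  S via S→c: +{c}
  S: {b,c}  A: {b}  B: {c}
iter 2: — fixpoint
  S: {b,c}  A: {b}  B: {c}

FIRST(S) = ["b", "c"]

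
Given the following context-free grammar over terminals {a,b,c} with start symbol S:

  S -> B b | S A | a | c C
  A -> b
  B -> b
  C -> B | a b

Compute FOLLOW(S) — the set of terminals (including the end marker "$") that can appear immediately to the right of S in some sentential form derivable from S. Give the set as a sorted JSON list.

FIRST sets, iterate to fixpoint:
round 1:
  A via A→b: +{b}
  B via B→b: +{b}
  C via C→B: +{b}
  C via C→a b: +{a}
  S via S→B b: +{b}
  S via S→a: +{a}
  S via S→c C: +{c}
  FIRST[S]={a,b,c}  FIRST[A]={b}  FIRST[B]={b}  FIRST[C]={a,b}
round 2: — fixpoint
  FIRST[S]={a,b,c}  FIRST[A]={b}  FIRST[B]={b}  FIRST[C]={a,b}

FOLLOW iteration:
seed FOLLOW(S) with $
iter 1:
  S→B b: FOLLOW(B) ⊇ FIRST(b) = {b}; new: +{b}
  S→S A: FOLLOW(S) ⊇ FIRST(A) = {b}; new: +{b}
  S→S A: FOLLOW(A) ⊇ FOLLOW(S) ⊇ {$,b}; new: +{$,b}
  S→c C: FOLLOW(C) ⊇ FOLLOW(S) ⊇ {$,b}; new: +{$,b}
  S: {$,b}  A: {$,b}  B: {b}  C: {$,b}
iter 2:
  C→B: FOLLOW(B) ⊇ FOLLOW(C) ⊇ {$,b}; new: +{$}
  S: {$,b}  A: {$,b}  B: {$,b}  C: {$,b}
iter 3: — fixpoint
  S: {$,b}  A: {$,b}  B: {$,b}  C: {$,b}

FOLLOW(S) = ["$", "b"]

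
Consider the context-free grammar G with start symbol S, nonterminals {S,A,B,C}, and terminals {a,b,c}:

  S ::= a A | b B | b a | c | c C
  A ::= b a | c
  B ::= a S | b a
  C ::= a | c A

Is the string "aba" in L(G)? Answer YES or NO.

Convert to CNF:
  S -> T0 B | T0 T1 | T1 A | T2 C | c
  A -> T0 T1 | c
  B -> T0 T1 | T1 S
  C -> T2 A | a
  T0 -> b
  T1 -> a
  T2 -> c

CYK fill:
  [0..0]={C,T1}  "a"  orig:{C}
  [1..1]={T0}  "b"  orig:{}
  [2..2]={C,T1}  "a"  orig:{C}
  [0..1]=∅  "ab"
  [1..2]={A,B,S}  "ba"
  [0..2]={B,S}  "aba"

S ∈ T[0,2] ⇒ YES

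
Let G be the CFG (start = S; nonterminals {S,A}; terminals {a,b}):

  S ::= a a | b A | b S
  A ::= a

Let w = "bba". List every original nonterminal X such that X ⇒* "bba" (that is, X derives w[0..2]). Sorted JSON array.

CNF form of G:
  S -> T0 T0 | T1 A | T1 S
  A -> a
  T0 -> a
  T1 -> b

Fill CYK table bottom-up (cells [i..j] with 0 ≤ i ≤ j ≤ 2 only):
  T[0,0] 'b' = {T1}  orig:{}
  T[1,1] 'b' = {T1}  orig:{}
  T[2,2] 'a' = {A,T0}  orig:{A}
  T[0,1] 'bb' = ∅
  T[1,2] 'ba' = {S}
  T[0,2] 'bba' = {S}

Original NTs in T[0,2] deriving "bba": ["S"]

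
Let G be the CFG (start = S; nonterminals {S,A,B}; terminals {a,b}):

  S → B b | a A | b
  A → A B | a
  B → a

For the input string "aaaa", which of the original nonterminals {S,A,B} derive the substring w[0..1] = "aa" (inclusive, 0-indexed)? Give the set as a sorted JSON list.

CNF form of G:
  S -> B T0 | T1 A | b
  A -> A B | a
  B -> a
  T0 -> b
  T1 -> a

CYK fill, restricted to cells inside w[0..1]:
  [0..0]={A,B,T1}  "a"  orig:{A,B}
  [1..1]={A,B,T1}  "a"  orig:{A,B}
  [0..1]={A,S}  "aa"

Original NTs in T[0,1] deriving "aa": ["A", "S"]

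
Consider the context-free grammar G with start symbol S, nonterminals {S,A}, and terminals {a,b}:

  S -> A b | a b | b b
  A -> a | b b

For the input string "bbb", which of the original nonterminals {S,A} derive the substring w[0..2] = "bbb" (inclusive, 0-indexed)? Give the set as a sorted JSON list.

CNF form of G:
  S -> A T0 | T0 T0 | T1 T0
  A -> T0 T0 | a
  T0 -> b
  T1 -> a

CYK table (by increasing span) (cells [i..j] with 0 ≤ i ≤ j ≤ 2 only):
  T[0,0] 'b' = {T0}  orig:{}
  T[1,1] 'b' = {T0}  orig:{}
  T[2,2] 'b' = {T0}  orig:{}
  T[0,1] 'bb' = {A,S}
  T[1,2] 'bb' = {A,S}
  T[0,2] 'bbb' = {S}

Original NTs in T[0,2] deriving "bbb": ["S"]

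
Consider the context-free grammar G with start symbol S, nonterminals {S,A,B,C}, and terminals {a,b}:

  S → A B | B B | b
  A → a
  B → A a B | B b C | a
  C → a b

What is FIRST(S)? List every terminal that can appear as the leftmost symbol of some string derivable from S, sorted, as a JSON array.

FIRST iteration:
[1]
  A via A→a: +{a}
  B via B→A a B: +{a}
  C via C→a b: +{a}
  S via S→A B: +{a}
  S via S→b: +{b}
  FIRST[S]={a,b}  FIRST[A]={a}  FIRST[B]={a}  FIRST[C]={a}
[2] done
  FIRST[S]={a,b}  FIRST[A]={a}  FIRST[B]={a}  FIRST[C]={a}

FIRST(S) = ["a", "b"]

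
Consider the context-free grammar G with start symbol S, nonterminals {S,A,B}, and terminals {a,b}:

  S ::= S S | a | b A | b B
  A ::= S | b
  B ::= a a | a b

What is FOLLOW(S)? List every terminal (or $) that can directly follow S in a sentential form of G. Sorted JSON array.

FIRST sets, iterate to fixpoint:
iter 1:
  A via A→b: +{b}
  B via B→a a: +{a}
  S via S→a: +{a}
  S via S→b A: +{b}
  FIRST(S)={a,b}  FIRST(A)={b}  FIRST(B)={a}
iter 2:
  A via A→S: +{a}
  FIRST(S)={a,b}  FIRST(A)={a,b}  FIRST(B)={a}
iter 3: done
  FIRST(S)={a,b}  FIRST(A)={a,b}  FIRST(B)={a}

Compute FOLLOW by fixpoint:
initialize: $ ∈ FOLLOW(S)
pass 1:
  S→S S: FOLLOW(S) ⊇ FIRST(S) = {a,b}; new: +{a,b}
  S→b A: FOLLOW(A) ⊇ FOLLOW(S) ⊇ {$,a,b}; new: +{$,a,b}
  S→b B: FOLLOW(B) ⊇ FOLLOW(S) ⊇ {$,a,b}; new: +{$,a,b}
  FOLLOW[S]={$,a,b}  FOLLOW[A]={$,a,b}  FOLLOW[B]={$,a,b}
pass 2: done
  FOLLOW[S]={$,a,b}  FOLLOW[A]={$,a,b}  FOLLOW[B]={$,a,b}

FOLLOW(S) = ["$", "a", "b"]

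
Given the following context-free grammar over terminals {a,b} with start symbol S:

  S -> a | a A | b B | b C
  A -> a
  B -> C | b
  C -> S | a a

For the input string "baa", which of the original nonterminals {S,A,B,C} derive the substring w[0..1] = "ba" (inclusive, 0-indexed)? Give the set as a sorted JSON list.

CNF form of G:
  S -> T0 A | T1 B | T1 C | a
  A -> a
  B -> T0 A | T0 T0 | T1 B | T1 C | a | b
  C -> T0 A | T0 T0 | T1 B | T1 C | a
  T0 -> a
  T1 -> b

CYK table (by increasing span), restricted to cells inside w[0..1]:
  T[0,0] 'b' = {B,T1}  orig:{B}
  T[1,1] 'a' = {A,B,C,S,T0}  orig:{A,B,C,S}
  T[0,1] 'ba' = {B,C,S}

Original NTs in T[0,1] deriving "ba": ["B", "C", "S"]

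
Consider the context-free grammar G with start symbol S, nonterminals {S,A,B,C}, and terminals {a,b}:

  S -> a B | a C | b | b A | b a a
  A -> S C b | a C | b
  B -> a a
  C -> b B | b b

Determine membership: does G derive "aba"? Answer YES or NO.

Convert to CNF:
  S -> T0 A | T0 X3 | T1 B | T1 C | b
  A -> S X2 | T1 C | b
  B -> T1 T1
  C -> T0 B | T0 T0
  T0 -> b
  T1 -> a
  X2 -> C T0
  X3 -> T1 T1

CYK fill:
  [0..0]={T1}  "a"  orig:{}
  [1..1]={A,S,T0}  "b"  orig:{A,S}
  [2..2]={T1}  "a"  orig:{}
  [0..1]=∅  "ab"
  [1..2]=∅  "ba"
  [0..2]=∅  "aba"

S ∉ T[0,2] ⇒ NO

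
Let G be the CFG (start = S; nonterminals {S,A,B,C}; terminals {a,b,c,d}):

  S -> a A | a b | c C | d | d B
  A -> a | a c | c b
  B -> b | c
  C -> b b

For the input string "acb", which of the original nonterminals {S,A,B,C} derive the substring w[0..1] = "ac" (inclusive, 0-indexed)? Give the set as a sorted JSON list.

Convert to CNF:
  S -> T0 A | T0 T2 | T1 C | T3 B | d
  A -> T0 T1 | T1 T2 | a
  B -> b | c
  C -> T2 T2
  T0 -> a
  T1 -> c
  T2 -> b
  T3 -> d

CYK table (by increasing span) — only the sub-triangle for w[0..1]:
  T[0,0] 'a' = {A,T0}  orig:{A}
  T[1,1] 'c' = {B,T1}  orig:{B}
  T[0,1] 'ac' = {A}

Original NTs in T[0,1] deriving "ac": ["A"]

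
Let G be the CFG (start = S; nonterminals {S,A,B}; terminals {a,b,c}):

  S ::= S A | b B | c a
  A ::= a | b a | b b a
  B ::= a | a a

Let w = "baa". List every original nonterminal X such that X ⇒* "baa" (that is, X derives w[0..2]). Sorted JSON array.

CNF form of G:
  S -> S A | T0 B | T2 T1
  A -> T0 T1 | T0 X3 | a
  B -> T1 T1 | a
  T0 -> b
  T1 -> a
  T2 -> c
  X3 -> T0 T1

CYK table (by increasing span), restricted to cells inside w[0..2]:
  T[0,0] 'b' = {T0}  orig:{}
  T[1,1] 'a' = {A,B,T1}  orig:{A,B}
  T[2,2] 'a' = {A,B,T1}  orig:{A,B}
  T[0,1] 'ba' = {A,S,X3}  orig:{A,S}
  T[1,2] 'aa' = {B}
  T[0,2] 'baa' = {S}

Original NTs in T[0,2] deriving "baa": ["S"]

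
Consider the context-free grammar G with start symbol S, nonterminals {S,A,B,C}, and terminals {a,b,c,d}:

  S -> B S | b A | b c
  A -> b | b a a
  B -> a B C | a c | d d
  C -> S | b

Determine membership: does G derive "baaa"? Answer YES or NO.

Convert to CNF:
  S -> B S | T0 A | T0 T2
  A -> T0 X4 | b
  B -> T1 T2 | T1 X5 | T3 T3
  C -> B S | T0 A | T0 T2 | b
  T0 -> b
  T1 -> a
  T2 -> c
  T3 -> d
  X4 -> T1 T1
  X5 -> B C

CYK fill:
  cell(0,0) b: {A,C,T0}  orig:{A,C}
  cell(1,1) a: {T1}  orig:{}
  cell(2,2) a: {T1}  orig:{}
  cell(3,3) a: {T1}  orig:{}
  cell(0,1) ba: ∅
  cell(1,2) aa: {X4}  orig:{}
  cell(2,3) aa: {X4}  orig:{}
  cell(0,2) baa: {A}
  cell(1,3) aaa: ∅
  cell(0,3) baaa: ∅

S ∉ T[0,3] ⇒ NO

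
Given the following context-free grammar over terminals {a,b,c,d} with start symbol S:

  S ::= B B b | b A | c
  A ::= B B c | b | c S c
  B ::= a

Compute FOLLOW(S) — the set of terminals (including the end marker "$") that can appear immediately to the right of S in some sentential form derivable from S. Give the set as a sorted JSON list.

FIRST sets, iterate to fixpoint:
iter 1:
  A via A→b: +{b}
  A via A→c S c: +{c}
  B via B→a: +{a}
  S via S→B B b: +{a}
  S via S→b A: +{b}
  S via S→c: +{c}
  FIRST(S)={a,b,c}  FIRST(A)={b,c}  FIRST(B)={a}
iter 2:
  A via A→B B c: +{a}
  FIRST(S)={a,b,c}  FIRST(A)={a,b,c}  FIRST(B)={a}
iter 3: done
  FIRST(S)={a,b,c}  FIRST(A)={a,b,c}  FIRST(B)={a}

FOLLOW sets:
FOLLOW(S) := {$}
round 1:
  A→B B c: FOLLOW(B) ⊇ FIRST(B) = {a}; new: +{a}
  A→B B c: FOLLOW(B) ⊇ FIRST(c) = {c}; new: +{c}
  A→c S c: FOLLOW(S) ⊇ FIRST(c) = {c}; new: +{c}
  S→B B b: FOLLOW(B) ⊇ FIRST(b) = {b}; new: +{b}
  S→b A: FOLLOW(A) ⊇ FOLLOW(S) ⊇ {$,c}; new: +{$,c}
  FOLLOW[S]={$,c}  FOLLOW[A]={$,c}  FOLLOW[B]={a,b,c}
round 2: (no change)
  FOLLOW[S]={$,c}  FOLLOW[A]={$,c}  FOLLOW[B]={a,b,c}

FOLLOW(S) = ["$", "c"]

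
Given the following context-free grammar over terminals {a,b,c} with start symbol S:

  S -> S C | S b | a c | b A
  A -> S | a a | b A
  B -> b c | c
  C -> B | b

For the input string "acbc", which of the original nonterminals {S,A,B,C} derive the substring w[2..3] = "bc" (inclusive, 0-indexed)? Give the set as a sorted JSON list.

CNF form of G:
  S -> S C | S T0 | T0 A | T1 T2
  A -> S C | S T0 | T0 A | T1 T1 | T1 T2
  B -> T0 T2 | c
  C -> T0 T2 | b | c
  T0 -> b
  T1 -> a
  T2 -> c

CYK fill — only the sub-triangle for w[2..3]:
  [2..2]={C,T0}  "b"  orig:{C}
  [3..3]={B,C,T2}  "c"  orig:{B,C}
  [2..3]={B,C}  "bc"

Original NTs in T[2,3] deriving "bc": ["B", "C"]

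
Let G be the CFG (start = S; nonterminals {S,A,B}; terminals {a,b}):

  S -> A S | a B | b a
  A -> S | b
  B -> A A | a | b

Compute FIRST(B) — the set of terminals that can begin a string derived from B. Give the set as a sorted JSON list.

Compute FIRST by fixpoint:
[1]
  A via A→b: +{b}
  B via B→A A: +{b}
  B via B→a: +{a}
  S via S→A S: +{b}
  S via S→a B: +{a}
  FIRST(S)={a,b}  FIRST(A)={b}  FIRST(B)={a,b}
[2]
  A via A→S: +{a}
  FIRST(S)={a,b}  FIRST(A)={a,b}  FIRST(B)={a,b}
[3] — fixpoint
  FIRST(S)={a,b}  FIRST(A)={a,b}  FIRST(B)={a,b}

FIRST(B) = ["a", "b"]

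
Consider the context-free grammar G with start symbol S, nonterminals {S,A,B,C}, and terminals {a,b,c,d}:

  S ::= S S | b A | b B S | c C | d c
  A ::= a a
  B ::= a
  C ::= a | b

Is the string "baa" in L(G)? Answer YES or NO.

CNF form of G:
  S -> S S | T1 A | T1 X4 | T2 C | T3 T2
  A -> T0 T0
  B -> a
  C -> a | b
  T0 -> a
  T1 -> b
  T2 -> c
  T3 -> d
  X4 -> B S

CYK table (by increasing span):
  cell(0,0) b: {C,T1}  orig:{C}
  cell(1,1) a: {B,C,T0}  orig:{B,C}
  cell(2,2) a: {B,C,T0}  orig:{B,C}
  cell(0,1) ba: ∅
  cell(1,2) aa: {A}
  cell(0,2) baa: {S}

S ∈ T[0,2] ⇒ YES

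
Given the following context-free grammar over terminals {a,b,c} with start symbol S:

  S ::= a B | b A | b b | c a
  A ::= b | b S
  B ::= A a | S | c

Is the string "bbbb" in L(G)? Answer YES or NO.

CNF form of G:
  S -> T0 A | T0 T0 | T1 B | T2 T1
  A -> T0 S | b
  B -> A T1 | T0 A | T0 T0 | T1 B | T2 T1 | c
  T0 -> b
  T1 -> a
  T2 -> c

CYK fill:
  [0..0]={A,T0}  "b"  orig:{A}
  [1..1]={A,T0}  "b"  orig:{A}
  [2..2]={A,T0}  "b"  orig:{A}
  [3..3]={A,T0}  "b"  orig:{A}
  [0..1]={B,S}  "bb"
  [1..2]={B,S}  "bb"
  [2..3]={B,S}  "bb"
  [0..2]={A}  "bbb"
  [1..3]={A}  "bbb"
  [0..3]={B,S}  "bbbb"

S ∈ T[0,3] ⇒ YES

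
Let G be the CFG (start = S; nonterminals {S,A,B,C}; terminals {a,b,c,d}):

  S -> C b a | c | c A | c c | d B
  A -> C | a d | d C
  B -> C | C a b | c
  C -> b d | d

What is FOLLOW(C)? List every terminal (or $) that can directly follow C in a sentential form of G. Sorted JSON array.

FIRST sets, iterate to fixpoint:
pass 1:
  A via A→a d: +{a}
  A via A→d C: +{d}
  B via B→c: +{c}
  C via C→b d: +{b}
  C via C→d: +{d}
  S via S→C b a: +{b,d}
  S via S→c: +{c}
  FIRST[S]={b,c,d}  FIRST[A]={a,d}  FIRST[B]={c}  FIRST[C]={b,d}
pass 2:
  A via A→C: +{b}
  B via B→C: +{b,d}
  FIRST[S]={b,c,d}  FIRST[A]={a,b,d}  FIRST[B]={b,c,d}  FIRST[C]={b,d}
pass 3: done
  FIRST[S]={b,c,d}  FIRST[A]={a,b,d}  FIRST[B]={b,c,d}  FIRST[C]={b,d}

FOLLOW iteration:
initialize: $ ∈ FOLLOW(S)
[1]
  B→C a b: FOLLOW(C) ⊇ FIRST(a) = {a}; new: +{a}
  S→C b a: FOLLOW(C) ⊇ FIRST(b) = {b}; new: +{b}
  S→c A: FOLLOW(A) ⊇ FOLLOW(S) ⊇ {$}; new: +{$}
  S→d B: FOLLOW(B) ⊇ FOLLOW(S) ⊇ {$}; new: +{$}
  FOLLOW(S)={$}  FOLLOW(A)={$}  FOLLOW(B)={$}  FOLLOW(C)={a,b}
[2]
  A→C: FOLLOW(C) ⊇ FOLLOW(A) ⊇ {$}; new: +{$}
  FOLLOW(S)={$}  FOLLOW(A)={$}  FOLLOW(B)={$}  FOLLOW(C)={$,a,b}
[3] (stable)
  FOLLOW(S)={$}  FOLLOW(A)={$}  FOLLOW(B)={$}  FOLLOW(C)={$,a,b}

FOLLOW(C) = ["$", "a", "b"]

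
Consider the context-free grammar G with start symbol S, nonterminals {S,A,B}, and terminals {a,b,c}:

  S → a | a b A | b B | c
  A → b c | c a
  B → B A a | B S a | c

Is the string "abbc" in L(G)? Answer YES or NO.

Convert to CNF:
  S -> T0 B | T2 X5 | a | c
  A -> T0 T1 | T1 T2
  B -> B X3 | B X4 | c
  T0 -> b
  T1 -> c
  T2 -> a
  X3 -> A T2
  X4 -> S T2
  X5 -> T0 A

CYK table (by increasing span):
  [0..0]={S,T2}  "a"  orig:{S}
  [1..1]={T0}  "b"  orig:{}
  [2..2]={T0}  "b"  orig:{}
  [3..3]={B,S,T1}  "c"  orig:{B,S}
  [0..1]=∅  "ab"
  [1..2]=∅  "bb"
  [2..3]={A,S}  "bc"
  [0..2]=∅  "abb"
  [1..3]={X5}  "bbc"  orig:{}
  [0..3]={S}  "abbc"

S ∈ T[0,3] ⇒ YES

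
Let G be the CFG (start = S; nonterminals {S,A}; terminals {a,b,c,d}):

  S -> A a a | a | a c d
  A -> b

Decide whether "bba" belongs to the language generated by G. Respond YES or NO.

CNF form of G:
  S -> A X3 | T0 X4 | a
  A -> b
  T0 -> a
  T1 -> c
  T2 -> d
  X3 -> T0 T0
  X4 -> T1 T2

CYK fill:
  cell(0,0) b: {A}
  cell(1,1) b: {A}
  cell(2,2) a: {S,T0}  orig:{S}
  cell(0,1) bb: ∅
  cell(1,2) ba: ∅
  cell(0,2) bba: ∅

S ∉ T[0,2] ⇒ NO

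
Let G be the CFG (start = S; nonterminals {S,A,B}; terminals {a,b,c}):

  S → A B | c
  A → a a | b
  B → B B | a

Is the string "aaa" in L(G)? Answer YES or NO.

CNF form of G:
  S -> A B | c
  A -> T0 T0 | b
  B -> B B | a
  T0 -> a

CYK fill:
  T[0,0] 'a' = {B,T0}  orig:{B}
  T[1,1] 'a' = {B,T0}  orig:{B}
  T[2,2] 'a' = {B,T0}  orig:{B}
  T[0,1] 'aa' = {A,B}
  T[1,2] 'aa' = {A,B}
  T[0,2] 'aaa' = {B,S}

S ∈ T[0,2] ⇒ YES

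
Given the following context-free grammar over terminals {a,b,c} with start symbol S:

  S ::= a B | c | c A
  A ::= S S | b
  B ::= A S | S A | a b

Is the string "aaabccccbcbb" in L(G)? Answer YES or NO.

CNF form of G:
  S -> T0 B | T2 A | c
  A -> S S | b
  B -> A S | S A | T0 T1
  T0 -> a
  T1 -> b
  T2 -> c

CYK fill:
  cell(0,0) a: {T0}  orig:{}
  cell(1,1) a: {T0}  orig:{}
  cell(2,2) a: {T0}  orig:{}
  cell(3,3) b: {A,T1}  orig:{A}
  cell(4,4) c: {S,T2}  orig:{S}
  cell(5,5) c: {S,T2}  orig:{S}
  cell(6,6) c: {S,T2}  orig:{S}
  cell(7,7) c: {S,T2}  orig:{S}
  cell(8,8) b: {A,T1}  orig:{A}
  cell(9,9) c: {S,T2}  orig:{S}
  cell(10,10) b: {A,T1}  orig:{A}
  cell(11,11) b: {A,T1}  orig:{A}
  cell(0,1) aa: ∅
  cell(1,2) aa: ∅
  cell(2,3) ab: {B}
  cell(3,4) bc: {B}
  cell(4,5) cc: {A}
  cell(5,6) cc: {A}
  cell(6,7) cc: {A}
  cell(7,8) cb: {B,S}
  cell(8,9) bc: {B}
  cell(9,10) cb: {B,S}
  cell(10,11) bb: ∅
  cell(0,2) aaa: ∅
  cell(1,3) aab: {S}
  cell(2,4) abc: {S}
  cell(3,5) bcc: ∅
  cell(4,6) ccc: {B,S}
  cell(5,7) ccc: {B,S}
  cell(6,8) ccb: {A}
  cell(7,9) cbc: {A}
  cell(8,10) bcb: {B}
  cell(9,11) cbb: {B}
  cell(0,3) aaab: ∅
  cell(1,4) aabc: {A}
  cell(2,5) abcc: {A}
  cell(3,6) bccc: {B}
  cell(4,7) cccc: {A}
  cell(5,8) cccb: {B,S}
  cell(6,9) ccbc: {B,S}
  cell(7,10) cbcb: {A}
  cell(8,11) bcbb: ∅
  cell(0,4) aaabc: ∅
  cell(1,5) aabcc: {B}
  cell(2,6) abccc: {B,S}
  cell(3,7) bcccc: ∅
  cell(4,8) ccccb: {A}
  cell(5,9) cccbc: {A}
  cell(6,10) ccbcb: {B,S}
  cell(7,11) cbcbb: ∅
  cell(0,5) aaabcc: {S}
  cell(1,6) aabccc: {A,S}
  cell(2,7) abcccc: {A}
  cell(3,8) bccccb: ∅
  cell(4,9) ccccbc: {B,S}
  cell(5,10) cccbcb: {A}
  cell(6,11) ccbcbb: {B}
  cell(0,6) aaabccc: {A}
  cell(1,7) aabcccc: {A,B}
  cell(2,8) abccccb: {A}
  cell(3,9) bccccbc: {B}
  cell(4,10) ccccbcb: {B,S}
  cell(5,11) cccbcbb: ∅
  cell(0,7) aaabcccc: {B,S}
  cell(1,8) aabccccb: {A,B}
  cell(2,9) abccccbc: {B,S}
  cell(3,10) bccccbcb: {B}
  cell(4,11) ccccbcbb: {B}
  cell(0,8) aaabccccb: {B,S}
  cell(1,9) aabccccbc: {A,B,S}
  cell(2,10) abccccbcb: {B,S}
  cell(3,11) bccccbcbb: ∅
  cell(0,9) aaabccccbc: {A,S}
  cell(1,10) aabccccbcb: {A,B,S}
  cell(2,11) abccccbcbb: {B}
  cell(0,10) aaabccccbcb: {A,B,S}
  cell(1,11) aabccccbcbb: {B,S}
  cell(0,11) aaabccccbcbb: {B,S}

S ∈ T[0,11] ⇒ YES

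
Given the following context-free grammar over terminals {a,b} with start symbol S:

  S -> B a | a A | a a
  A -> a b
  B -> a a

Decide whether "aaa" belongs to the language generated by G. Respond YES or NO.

CNF form of G:
  S -> B T0 | T0 A | T0 T0
  A -> T0 T1
  B -> T0 T0
  T0 -> a
  T1 -> b

Fill CYK table bottom-up:
  cell(0,0) a: {T0}  orig:{}
  cell(1,1) a: {T0}  orig:{}
  cell(2,2) a: {T0}  orig:{}
  cell(0,1) aa: {B,S}
  cell(1,2) aa: {B,S}
  cell(0,2) aaa: {S}

S ∈ T[0,2] ⇒ YES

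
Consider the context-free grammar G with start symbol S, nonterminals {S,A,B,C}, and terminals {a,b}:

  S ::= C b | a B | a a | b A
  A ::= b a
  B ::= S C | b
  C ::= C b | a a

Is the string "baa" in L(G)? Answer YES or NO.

Convert to CNF:
  S -> C T0 | T0 A | T1 B | T1 T1
  A -> T0 T1
  B -> S C | b
  C -> C T0 | T1 T1
  T0 -> b
  T1 -> a

Fill CYK table bottom-up:
  [0..0]={B,T0}  "b"  orig:{B}
  [1..1]={T1}  "a"  orig:{}
  [2..2]={T1}  "a"  orig:{}
  [0..1]={A}  "ba"
  [1..2]={C,S}  "aa"
  [0..2]=∅  "baa"

S ∉ T[0,2] ⇒ NO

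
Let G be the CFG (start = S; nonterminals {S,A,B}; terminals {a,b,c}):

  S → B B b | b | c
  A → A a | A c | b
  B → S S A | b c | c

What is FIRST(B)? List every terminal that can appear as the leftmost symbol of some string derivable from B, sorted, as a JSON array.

FIRST iteration:
round 1:
  A via A→b: +{b}
  B via B→b c: +{b}
  B via B→c: +{c}
  S via S→B B b: +{b,c}
  FIRST(S)={b,c}  FIRST(A)={b}  FIRST(B)={b,c}
round 2: done
  FIRST(S)={b,c}  FIRST(A)={b}  FIRST(B)={b,c}

FIRST(B) = ["b", "c"]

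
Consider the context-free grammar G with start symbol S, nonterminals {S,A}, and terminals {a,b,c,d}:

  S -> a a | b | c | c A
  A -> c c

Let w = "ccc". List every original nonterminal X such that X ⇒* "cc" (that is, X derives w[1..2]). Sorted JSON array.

Convert to CNF:
  S -> T0 A | T1 T1 | b | c
  A -> T0 T0
  T0 -> c
  T1 -> a

CYK fill, restricted to cells inside w[1..2]:
  T[1,1] 'c' = {S,T0}  orig:{S}
  T[2,2] 'c' = {S,T0}  orig:{S}
  T[1,2] 'cc' = {A}

Original NTs in T[1,2] deriving "cc": ["A"]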